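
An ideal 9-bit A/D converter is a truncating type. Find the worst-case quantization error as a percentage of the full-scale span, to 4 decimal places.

Truncating → worst-case error = 1 LSB = V_FS/2^9, so 100/512 = 0.195312 % of full scale.

0.1953 %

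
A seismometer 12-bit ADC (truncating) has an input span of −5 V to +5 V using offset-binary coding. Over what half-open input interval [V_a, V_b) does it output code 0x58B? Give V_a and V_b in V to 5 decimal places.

[-1.53564 V, -1.53320 V)

LSB = 10/2^12 = 2.441 mV.
Code 0x58B = 1419 decimal.
V_a = V_low + 1419·LSB = -1.53564 V; V_b = V_low + 1420·LSB = -1.5332 V.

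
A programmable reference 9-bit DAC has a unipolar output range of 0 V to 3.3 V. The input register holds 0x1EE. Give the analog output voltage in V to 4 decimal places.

LSB = 3.3 V / 2^9 = 6.445 mV.
Code 0x1EE = 494 decimal.
V_out = 0 + 494 × 0.00644531 V = 3.18398 V.

3.1840 V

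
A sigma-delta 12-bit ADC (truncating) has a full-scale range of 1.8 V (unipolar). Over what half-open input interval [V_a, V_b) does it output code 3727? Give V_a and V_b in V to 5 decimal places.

LSB = 1.8/2^12 = 439.45 µV.
V_a = V_low + 3727·LSB = 1.63784 V; V_b = V_low + 3728·LSB = 1.63828 V.

[1.63784 V, 1.63828 V)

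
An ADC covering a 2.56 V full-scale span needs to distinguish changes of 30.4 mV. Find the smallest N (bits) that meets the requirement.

Number of steps required ≥ 2.56 V / 30.4 mV = 84.21.
Need 2^N ≥ 84.21; 2^6 = 64, 2^7 = 128.
Minimum N = 7.

7 bits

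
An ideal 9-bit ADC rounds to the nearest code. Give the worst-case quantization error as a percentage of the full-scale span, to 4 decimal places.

0.0977 %

Rounding → worst-case error = ½ LSB = V_FS/2^10, so 100/1024 = 0.0976562 % of full scale.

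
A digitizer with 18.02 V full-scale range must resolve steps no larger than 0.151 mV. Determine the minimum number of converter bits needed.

17 bits

Number of steps required ≥ 18.02 V / 0.151 mV = 119337.75.
Need 2^N ≥ 119337.75; 2^16 = 65536, 2^17 = 131072.
Minimum N = 17.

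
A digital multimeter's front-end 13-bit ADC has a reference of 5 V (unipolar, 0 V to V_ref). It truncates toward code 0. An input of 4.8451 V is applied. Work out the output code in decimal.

With 8192 levels over 5 V, one step is 0.610 mV.
(V_in − V_low)/LSB = (4.8451 − 0) / 0.000610352 = 7938.212.
⌊·⌋(7938.212) = 7938.

code 7938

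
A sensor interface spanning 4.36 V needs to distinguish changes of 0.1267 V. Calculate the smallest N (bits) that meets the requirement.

Number of steps required ≥ 4.36 V / 0.1267 V = 34.41.
Need 2^N ≥ 34.41; 2^5 = 32, 2^6 = 64.
Minimum N = 6.

6 bits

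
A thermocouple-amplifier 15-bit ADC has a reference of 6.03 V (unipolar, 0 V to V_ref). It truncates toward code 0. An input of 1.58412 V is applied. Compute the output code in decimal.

LSB = 6.03 V / 32768 = 184.02 µV.
(V_in − V_low)/LSB = (1.58412 − 0) / 0.000184021 = 8608.366.
So the output code is 8608.

code 8608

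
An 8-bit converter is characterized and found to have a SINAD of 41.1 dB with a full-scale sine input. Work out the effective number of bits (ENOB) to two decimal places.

6.53 bits

ENOB = (SINAD − 1.76) / 6.02 = (41.1 − 1.76)/6.02 = 6.535.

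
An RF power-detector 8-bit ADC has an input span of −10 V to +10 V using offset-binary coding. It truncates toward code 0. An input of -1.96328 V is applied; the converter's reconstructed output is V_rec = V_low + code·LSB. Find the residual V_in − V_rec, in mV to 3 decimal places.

Step size: 20 V ÷ 2^8 = 78.125 mV.
(-1.96328 − (−10))/0.078125 = 102.8700; ⌊·⌋ gives code 102.
Code 102 maps back to (−10) + 102×0.078125 V = -2.03125 V.
Error = -1.96328 − (−2.03125) = 0.06797 V = 67.970 mV.

67.970 mV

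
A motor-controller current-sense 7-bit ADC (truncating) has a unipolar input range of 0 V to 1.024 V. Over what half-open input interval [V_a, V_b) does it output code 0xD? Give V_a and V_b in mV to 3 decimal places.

LSB = 1.024/2^7 = 8.000 mV.
Code 0xD = 13 decimal.
V_a = V_low + 13·LSB = 0.104 V; V_b = V_low + 14·LSB = 0.112 V.

[104.000 mV, 112.000 mV)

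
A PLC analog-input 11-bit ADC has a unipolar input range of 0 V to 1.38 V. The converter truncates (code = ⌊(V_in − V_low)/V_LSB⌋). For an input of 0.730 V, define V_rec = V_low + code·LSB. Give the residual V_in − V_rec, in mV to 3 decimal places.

LSB = 1.38/2^11 = 0.674 mV.
(0.730 − 0)/0.000673828 = 1083.3623; ⌊·⌋ gives code 1083.
Reconstructed: 0.72975586 V.
Error = 0.730 − 0.72975586 = 0.000244141 V = 0.244 mV.

0.244 mV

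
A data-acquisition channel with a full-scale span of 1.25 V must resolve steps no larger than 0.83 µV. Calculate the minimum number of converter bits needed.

Number of steps required ≥ 1.25 V / 0.83 µV = 1506024.10.
Need 2^N ≥ 1506024.10; 2^20 = 1048576, 2^21 = 2097152.
Minimum N = 21.

21 bits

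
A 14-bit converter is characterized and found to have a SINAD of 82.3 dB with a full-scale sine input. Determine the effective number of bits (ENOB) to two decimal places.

13.38 bits

ENOB = (SINAD − 1.76) / 6.02 = (82.3 − 1.76)/6.02 = 13.379.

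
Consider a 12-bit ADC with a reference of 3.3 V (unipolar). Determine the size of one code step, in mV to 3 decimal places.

Full-scale span = 3.3 V.
LSB = 3.3 / 2^12 = 3.3 / 4096 = 0.000805664 V = 0.806 mV.

0.806 mV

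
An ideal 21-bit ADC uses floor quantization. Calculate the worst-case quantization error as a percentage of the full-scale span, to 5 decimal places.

Truncating → worst-case error = 1 LSB = V_FS/2^21, so 100/2097152 = 4.76837e-05 % of full scale.

0.00005 %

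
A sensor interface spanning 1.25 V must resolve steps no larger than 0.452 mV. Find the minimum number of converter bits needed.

Number of steps required ≥ 1.25 V / 0.452 mV = 2765.49.
Need 2^N ≥ 2765.49; 2^11 = 2048, 2^12 = 4096.
Minimum N = 12.

12 bits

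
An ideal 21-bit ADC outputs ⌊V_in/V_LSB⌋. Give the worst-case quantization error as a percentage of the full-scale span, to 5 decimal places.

Truncating → worst-case error = 1 LSB = V_FS/2^21, so 100/2097152 = 4.76837e-05 % of full scale.

0.00005 %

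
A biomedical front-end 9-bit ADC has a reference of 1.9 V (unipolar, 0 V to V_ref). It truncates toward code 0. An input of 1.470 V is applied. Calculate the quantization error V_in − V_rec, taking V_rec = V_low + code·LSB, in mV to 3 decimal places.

0.469 mV

Step size: 1.9 V ÷ 2^9 = 3.711 mV.
(1.470 − 0)/0.00371094 = 396.1263; ⌊·⌋ gives code 396.
V_rec = 0 + 396·0.00371094 = 1.4695312 V.
V_in − V_rec = 0.00046875 V = 0.469 mV.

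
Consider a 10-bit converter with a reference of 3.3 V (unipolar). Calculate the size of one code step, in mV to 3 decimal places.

Full-scale span = 3.3 V.
LSB = 3.3 / 2^10 = 3.3 / 1024 = 0.00322266 V = 3.223 mV.

3.223 mV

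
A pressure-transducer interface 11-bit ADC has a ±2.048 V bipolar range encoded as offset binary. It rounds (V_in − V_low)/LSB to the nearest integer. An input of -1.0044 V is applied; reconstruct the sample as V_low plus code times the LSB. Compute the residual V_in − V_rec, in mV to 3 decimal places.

-0.400 mV

LSB = 4.096/2^11 = 2.000 mV.
(V_in − V_low)/LSB = (-1.0044 − (−2.048))/0.002 = 521.8000 → code 522 (round).
Reconstructed: -1.004 V.
V_in − V_rec = -0.0004 V = -0.400 mV.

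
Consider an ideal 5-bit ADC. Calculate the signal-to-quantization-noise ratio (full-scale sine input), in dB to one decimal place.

31.9 dB

SNR ≈ 6.02·N + 1.76 dB = 6.02·5 + 1.76 = 31.86 dB.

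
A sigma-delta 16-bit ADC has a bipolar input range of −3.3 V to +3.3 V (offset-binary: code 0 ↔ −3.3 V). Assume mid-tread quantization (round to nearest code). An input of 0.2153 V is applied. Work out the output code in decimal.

LSB = 6.6 V / 65536 = 100.71 µV.
(V_in − V_low)/LSB = (0.2153 − (−3.3)) / 0.000100708 = 34905.864.
round(34905.864) = 34906.

code 34906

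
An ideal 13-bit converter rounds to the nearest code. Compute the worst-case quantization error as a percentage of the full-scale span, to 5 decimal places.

Rounding → worst-case error = ½ LSB = V_FS/2^14, so 100/16384 = 0.00610352 % of full scale.

0.00610 %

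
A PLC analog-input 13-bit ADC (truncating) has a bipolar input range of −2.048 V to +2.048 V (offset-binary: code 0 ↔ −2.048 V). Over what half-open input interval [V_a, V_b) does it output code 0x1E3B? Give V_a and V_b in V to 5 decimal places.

[1.82150 V, 1.82200 V)

LSB = 4.096/2^13 = 0.500 mV.
Code 0x1E3B = 7739 decimal.
V_a = V_low + 7739·LSB = 1.8215 V; V_b = V_low + 7740·LSB = 1.822 V.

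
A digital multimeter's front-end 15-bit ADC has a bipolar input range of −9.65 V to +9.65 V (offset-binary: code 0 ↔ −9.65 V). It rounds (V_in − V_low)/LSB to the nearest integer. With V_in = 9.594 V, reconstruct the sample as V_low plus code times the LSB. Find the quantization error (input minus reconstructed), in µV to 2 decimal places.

One LSB is 19.3 V / 32768 = 0.589 mV.
Scaled input = 32672.9219 LSBs, so code = 32673.
V_rec = (−9.65) + 32673·0.000588989 = 9.594046 V.
Difference: -4.60205e-05 V → -46.02 µV.

-46.02 µV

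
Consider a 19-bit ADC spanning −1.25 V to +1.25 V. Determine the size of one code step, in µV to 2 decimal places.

4.77 µV

Full-scale span = 2.5 V.
LSB = 2.5 / 2^19 = 2.5 / 524288 = 4.76837e-06 V = 4.77 µV.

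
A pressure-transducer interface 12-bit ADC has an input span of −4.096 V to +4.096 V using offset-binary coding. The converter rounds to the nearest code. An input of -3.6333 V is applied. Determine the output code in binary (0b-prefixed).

Full-scale span = 8.192 V; LSB = 8.192/2^12 = 2.000 mV.
(V_in − V_low)/LSB = (-3.6333 − (−4.096)) / 0.002 = 231.350.
round(231.350) = 231.
In binary (0b-prefixed): 0b11100111.

code 0b11100111 (decimal 231)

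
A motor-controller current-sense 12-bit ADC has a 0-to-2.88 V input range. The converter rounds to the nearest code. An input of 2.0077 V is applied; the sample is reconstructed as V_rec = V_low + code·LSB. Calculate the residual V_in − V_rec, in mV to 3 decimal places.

0.278 mV

Step size: 2.88 V ÷ 2^12 = 0.703 mV.
(V_in − V_low)/LSB = (2.0077 − 0)/0.000703125 = 2855.3956 → code 2855 (round).
Reconstructed: 2.0074219 V.
V_in − V_rec = 0.000278125 V = 0.278 mV.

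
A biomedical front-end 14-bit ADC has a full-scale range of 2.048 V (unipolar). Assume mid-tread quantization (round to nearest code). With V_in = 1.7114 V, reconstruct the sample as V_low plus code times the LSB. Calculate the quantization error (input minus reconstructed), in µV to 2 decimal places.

25.00 µV

LSB = 2.048/2^14 = 125.00 µV.
(1.7114 − 0)/0.000125 = 13691.2000; round gives code 13691.
Code 13691 maps back to 0 + 13691×0.000125 V = 1.711375 V.
Error = 1.7114 − 1.711375 = 2.5e-05 V = 25.00 µV.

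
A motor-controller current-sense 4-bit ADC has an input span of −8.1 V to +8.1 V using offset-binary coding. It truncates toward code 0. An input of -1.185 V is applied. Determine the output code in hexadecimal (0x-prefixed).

code 0x6 (decimal 6)

With 16 levels over 16.2 V, one step is 1.0125 V.
(-1.185 − (−8.1)) / 1.0125 = 6.830 LSBs.
Floor → code 6.
In hexadecimal (0x-prefixed): 0x6.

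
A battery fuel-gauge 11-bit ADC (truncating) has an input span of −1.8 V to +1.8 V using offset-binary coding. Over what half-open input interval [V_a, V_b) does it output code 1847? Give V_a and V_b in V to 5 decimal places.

[1.44668 V, 1.44844 V)

LSB = 3.6/2^11 = 1.758 mV.
V_a = V_low + 1847·LSB = 1.44668 V; V_b = V_low + 1848·LSB = 1.44844 V.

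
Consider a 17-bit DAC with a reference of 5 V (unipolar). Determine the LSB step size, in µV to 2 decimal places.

Full-scale span = 5 V.
LSB = 5 / 2^17 = 5 / 131072 = 3.8147e-05 V = 38.15 µV.

38.15 µV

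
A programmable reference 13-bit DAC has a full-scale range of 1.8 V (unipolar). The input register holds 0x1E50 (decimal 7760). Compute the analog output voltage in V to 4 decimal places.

LSB = 1.8 V / 2^13 = 219.73 µV.
Code 0x1E50 = 7760 decimal.
V_out = 0 + 7760 × 0.000219727 V = 1.70508 V.

1.7051 V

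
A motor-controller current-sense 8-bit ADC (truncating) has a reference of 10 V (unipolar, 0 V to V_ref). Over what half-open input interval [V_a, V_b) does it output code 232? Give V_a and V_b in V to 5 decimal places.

LSB = 10/2^8 = 39.062 mV.
V_a = V_low + 232·LSB = 9.0625 V; V_b = V_low + 233·LSB = 9.10156 V.

[9.06250 V, 9.10156 V)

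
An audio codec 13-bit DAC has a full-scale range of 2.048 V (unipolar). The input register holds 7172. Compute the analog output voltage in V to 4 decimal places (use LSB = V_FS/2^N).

LSB = 2.048 V / 2^13 = 250.00 µV.
V_out = 0 + 7172 × 0.00025 V = 1.793 V.

1.7930 V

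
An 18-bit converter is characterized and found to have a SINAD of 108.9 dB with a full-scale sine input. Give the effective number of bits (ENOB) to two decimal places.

ENOB = (SINAD − 1.76) / 6.02 = (108.9 − 1.76)/6.02 = 17.797.

17.80 bits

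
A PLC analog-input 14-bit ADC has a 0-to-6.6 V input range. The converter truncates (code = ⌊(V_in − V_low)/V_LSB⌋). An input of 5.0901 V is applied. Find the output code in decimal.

code 12635

Full-scale span = 6.6 V; LSB = 6.6/2^14 = 402.83 µV.
Input sits at 12635.788 steps above V_low.
⌊·⌋(12635.788) = 12635.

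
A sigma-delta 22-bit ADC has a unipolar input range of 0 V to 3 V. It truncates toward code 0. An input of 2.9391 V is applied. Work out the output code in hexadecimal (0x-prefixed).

code 0x3EB367 (decimal 4109159)

With 4194304 levels over 3 V, one step is 0.72 µV.
(2.9391 − 0) / 7.15256e-07 = 4109159.629 LSBs.
⌊·⌋(4109159.629) = 4109159.
In hexadecimal (0x-prefixed): 0x3EB367.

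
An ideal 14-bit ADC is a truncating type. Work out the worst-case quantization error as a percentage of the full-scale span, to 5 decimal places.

0.00610 %

Truncating → worst-case error = 1 LSB = V_FS/2^14, so 100/16384 = 0.00610352 % of full scale.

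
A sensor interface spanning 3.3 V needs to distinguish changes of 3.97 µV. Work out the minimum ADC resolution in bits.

Number of steps required ≥ 3.3 V / 3.97 µV = 831234.26.
Need 2^N ≥ 831234.26; 2^19 = 524288, 2^20 = 1048576.
Minimum N = 20.

20 bits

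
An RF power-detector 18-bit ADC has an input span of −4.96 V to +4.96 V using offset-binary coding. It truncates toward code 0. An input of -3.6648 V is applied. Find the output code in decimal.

With 262144 levels over 9.92 V, one step is 37.84 µV.
Input sits at 34226.705 steps above V_low.
So the output code is 34226.

code 34226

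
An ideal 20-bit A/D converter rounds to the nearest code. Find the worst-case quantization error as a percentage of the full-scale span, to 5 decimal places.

0.00005 %

Rounding → worst-case error = ½ LSB = V_FS/2^21, so 100/2097152 = 4.76837e-05 % of full scale.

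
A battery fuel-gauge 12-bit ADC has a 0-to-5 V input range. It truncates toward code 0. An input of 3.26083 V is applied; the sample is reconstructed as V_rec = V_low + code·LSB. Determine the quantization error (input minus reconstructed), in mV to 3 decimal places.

0.332 mV

LSB = 5/2^12 = 1.221 mV.
(3.26083 − 0)/0.0012207 = 2671.2719; ⌊·⌋ gives code 2671.
V_rec = 0 + 2671·0.0012207 = 3.260498 V.
V_in − V_rec = 0.000331953 V = 0.332 mV.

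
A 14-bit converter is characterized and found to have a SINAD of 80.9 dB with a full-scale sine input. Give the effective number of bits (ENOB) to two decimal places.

13.15 bits

ENOB = (SINAD − 1.76) / 6.02 = (80.9 − 1.76)/6.02 = 13.146.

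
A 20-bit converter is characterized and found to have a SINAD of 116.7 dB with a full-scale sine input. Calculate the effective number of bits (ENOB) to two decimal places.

ENOB = (SINAD − 1.76) / 6.02 = (116.7 − 1.76)/6.02 = 19.093.

19.09 bits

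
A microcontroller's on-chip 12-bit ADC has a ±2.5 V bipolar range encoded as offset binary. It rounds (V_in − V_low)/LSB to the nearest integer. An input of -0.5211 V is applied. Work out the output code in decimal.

code 1621

Full-scale span = 5 V; LSB = 5/2^12 = 1.221 mV.
Input sits at 1621.115 steps above V_low.
Round → code 1621.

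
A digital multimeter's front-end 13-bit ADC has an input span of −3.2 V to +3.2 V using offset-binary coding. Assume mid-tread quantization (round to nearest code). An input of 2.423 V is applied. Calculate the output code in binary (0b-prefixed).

With 8192 levels over 6.4 V, one step is 0.781 mV.
(V_in − V_low)/LSB = (2.423 − (−3.2)) / 0.00078125 = 7197.440.
round(7197.440) = 7197.
In binary (0b-prefixed): 0b1110000011101.

code 0b1110000011101 (decimal 7197)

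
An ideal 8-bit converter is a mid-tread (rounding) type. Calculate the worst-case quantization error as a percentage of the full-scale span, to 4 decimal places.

0.1953 %

Rounding → worst-case error = ½ LSB = V_FS/2^9, so 100/512 = 0.195312 % of full scale.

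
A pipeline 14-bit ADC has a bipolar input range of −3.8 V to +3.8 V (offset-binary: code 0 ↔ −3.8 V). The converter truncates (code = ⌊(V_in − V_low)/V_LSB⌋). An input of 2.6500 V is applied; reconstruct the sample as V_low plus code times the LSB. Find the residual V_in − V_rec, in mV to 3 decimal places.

LSB = 7.6/2^14 = 463.87 µV.
Scaled input = 13904.8421 LSBs, so code = 13904.
V_rec = (−3.8) + 13904·0.000463867 = 2.6496094 V.
Difference: 0.000390625 V → 0.391 mV.

0.391 mV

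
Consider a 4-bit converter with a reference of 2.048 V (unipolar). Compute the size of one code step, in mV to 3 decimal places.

128.000 mV

Full-scale span = 2.048 V.
LSB = 2.048 / 2^4 = 2.048 / 16 = 0.128 V = 128.000 mV.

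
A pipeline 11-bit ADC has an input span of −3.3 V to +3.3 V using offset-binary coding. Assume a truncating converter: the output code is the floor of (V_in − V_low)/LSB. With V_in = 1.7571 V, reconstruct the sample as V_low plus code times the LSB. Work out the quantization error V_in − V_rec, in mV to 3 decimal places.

0.752 mV

One LSB is 6.6 V / 2048 = 3.223 mV.
(1.7571 − (−3.3))/0.00322266 = 1569.2335; ⌊·⌋ gives code 1569.
Reconstructed: 1.7563477 V.
Difference: 0.000752344 V → 0.752 mV.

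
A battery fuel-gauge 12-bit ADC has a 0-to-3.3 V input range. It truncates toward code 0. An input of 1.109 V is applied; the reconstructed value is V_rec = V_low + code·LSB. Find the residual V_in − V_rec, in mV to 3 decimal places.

One LSB is 3.3 V / 4096 = 0.806 mV.
(1.109 − 0)/0.000805664 = 1376.5042; ⌊·⌋ gives code 1376.
V_rec = 0 + 1376·0.000805664 = 1.1085938 V.
V_in − V_rec = 0.00040625 V = 0.406 mV.

0.406 mV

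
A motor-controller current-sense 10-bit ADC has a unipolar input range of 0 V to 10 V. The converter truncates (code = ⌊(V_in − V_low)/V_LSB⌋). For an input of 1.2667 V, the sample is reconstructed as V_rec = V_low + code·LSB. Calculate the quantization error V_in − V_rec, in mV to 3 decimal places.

6.934 mV

One LSB is 10 V / 1024 = 9.766 mV.
(V_in − V_low)/LSB = (1.2667 − 0)/0.00976562 = 129.7101 → code 129 (floor).
Reconstructed: 1.2597656 V.
V_in − V_rec = 0.00693437 V = 6.934 mV.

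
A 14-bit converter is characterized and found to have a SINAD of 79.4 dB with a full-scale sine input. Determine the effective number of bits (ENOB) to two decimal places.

ENOB = (SINAD − 1.76) / 6.02 = (79.4 − 1.76)/6.02 = 12.897.

12.90 bits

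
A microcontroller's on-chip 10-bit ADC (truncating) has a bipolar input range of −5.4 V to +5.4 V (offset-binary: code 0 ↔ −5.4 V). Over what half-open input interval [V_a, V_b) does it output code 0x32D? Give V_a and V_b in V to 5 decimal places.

[3.17461 V, 3.18516 V)

LSB = 10.8/2^10 = 10.547 mV.
Code 0x32D = 813 decimal.
V_a = V_low + 813·LSB = 3.17461 V; V_b = V_low + 814·LSB = 3.18516 V.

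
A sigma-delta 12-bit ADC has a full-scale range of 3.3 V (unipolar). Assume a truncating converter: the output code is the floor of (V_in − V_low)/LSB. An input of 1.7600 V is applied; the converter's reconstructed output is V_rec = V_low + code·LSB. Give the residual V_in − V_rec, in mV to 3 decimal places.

0.430 mV

Step size: 3.3 V ÷ 2^12 = 0.806 mV.
(V_in − V_low)/LSB = (1.7600 − 0)/0.000805664 = 2184.5333 → code 2184 (floor).
V_rec = 0 + 2184·0.000805664 = 1.7595703 V.
Difference: 0.000429688 V → 0.430 mV.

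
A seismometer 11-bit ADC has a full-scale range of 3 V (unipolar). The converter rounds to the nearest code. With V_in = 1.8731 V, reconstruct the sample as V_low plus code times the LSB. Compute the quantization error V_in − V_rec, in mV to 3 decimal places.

Step size: 3 V ÷ 2^11 = 1.465 mV.
Scaled input = 1278.7029 LSBs, so code = 1279.
V_rec = 0 + 1279·0.00146484 = 1.8735352 V.
Difference: -0.000435156 V → -0.435 mV.

-0.435 mV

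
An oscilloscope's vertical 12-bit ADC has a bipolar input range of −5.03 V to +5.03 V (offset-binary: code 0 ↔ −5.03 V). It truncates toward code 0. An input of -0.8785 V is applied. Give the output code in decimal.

code 1690

LSB = 10.06 V / 4096 = 2.456 mV.
(V_in − V_low)/LSB = (-0.8785 − (−5.03)) / 0.00245605 = 1690.313.
So the output code is 1690.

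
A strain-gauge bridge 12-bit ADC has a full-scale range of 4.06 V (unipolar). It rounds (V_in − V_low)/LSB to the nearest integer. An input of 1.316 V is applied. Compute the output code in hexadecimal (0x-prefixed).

Full-scale span = 4.06 V; LSB = 4.06/2^12 = 0.991 mV.
Input sits at 1327.669 steps above V_low.
Round → code 1328.
In hexadecimal (0x-prefixed): 0x530.

code 0x530 (decimal 1328)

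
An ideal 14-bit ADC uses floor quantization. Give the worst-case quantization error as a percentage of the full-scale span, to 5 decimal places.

0.00610 %

Truncating → worst-case error = 1 LSB = V_FS/2^14, so 100/16384 = 0.00610352 % of full scale.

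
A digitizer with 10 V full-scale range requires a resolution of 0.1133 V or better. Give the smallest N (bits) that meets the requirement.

7 bits

Number of steps required ≥ 10 V / 0.1133 V = 88.26.
Need 2^N ≥ 88.26; 2^6 = 64, 2^7 = 128.
Minimum N = 7.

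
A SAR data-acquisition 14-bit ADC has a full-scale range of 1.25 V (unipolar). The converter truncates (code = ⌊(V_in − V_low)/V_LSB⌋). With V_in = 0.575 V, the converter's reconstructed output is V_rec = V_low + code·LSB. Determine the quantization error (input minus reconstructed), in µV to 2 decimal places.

48.83 µV

LSB = 1.25/2^14 = 76.29 µV.
(0.575 − 0)/7.62939e-05 = 7536.6400; ⌊·⌋ gives code 7536.
Reconstructed: 0.57495117 V.
Difference: 4.88281e-05 V → 48.83 µV.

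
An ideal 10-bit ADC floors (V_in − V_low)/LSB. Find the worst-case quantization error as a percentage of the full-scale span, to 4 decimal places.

Truncating → worst-case error = 1 LSB = V_FS/2^10, so 100/1024 = 0.0976562 % of full scale.

0.0977 %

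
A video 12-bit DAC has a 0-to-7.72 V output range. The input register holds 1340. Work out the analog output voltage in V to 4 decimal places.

2.5256 V

LSB = 7.72 V / 2^12 = 1.885 mV.
V_out = 0 + 1340 × 0.00188477 V = 2.52559 V.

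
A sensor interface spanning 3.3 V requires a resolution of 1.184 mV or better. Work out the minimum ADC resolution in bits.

12 bits

Number of steps required ≥ 3.3 V / 1.184 mV = 2787.16.
Need 2^N ≥ 2787.16; 2^11 = 2048, 2^12 = 4096.
Minimum N = 12.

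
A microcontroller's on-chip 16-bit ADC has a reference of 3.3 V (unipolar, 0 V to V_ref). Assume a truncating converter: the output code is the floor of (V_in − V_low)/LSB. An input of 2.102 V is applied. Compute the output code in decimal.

Full-scale span = 3.3 V; LSB = 3.3/2^16 = 50.35 µV.
Input sits at 41744.446 steps above V_low.
Floor → code 41744.

code 41744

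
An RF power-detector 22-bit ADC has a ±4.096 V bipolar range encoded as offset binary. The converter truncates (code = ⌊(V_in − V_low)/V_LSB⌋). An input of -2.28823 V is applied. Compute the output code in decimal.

Full-scale span = 8.192 V; LSB = 8.192/2^22 = 1.95 µV.
(-2.28823 − (−4.096)) / 1.95313e-06 = 925578.240 LSBs.
Floor → code 925578.

code 925578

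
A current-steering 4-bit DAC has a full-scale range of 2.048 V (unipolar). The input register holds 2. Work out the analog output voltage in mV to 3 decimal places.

256.000 mV

LSB = 2.048 V / 2^4 = 128.000 mV.
V_out = 0 + 2 × 0.128 V = 0.256 V.
= 256.000 mV.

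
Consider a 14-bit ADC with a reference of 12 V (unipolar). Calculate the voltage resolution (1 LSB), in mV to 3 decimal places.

0.732 mV

Full-scale span = 12 V.
LSB = 12 / 2^14 = 12 / 16384 = 0.000732422 V = 0.732 mV.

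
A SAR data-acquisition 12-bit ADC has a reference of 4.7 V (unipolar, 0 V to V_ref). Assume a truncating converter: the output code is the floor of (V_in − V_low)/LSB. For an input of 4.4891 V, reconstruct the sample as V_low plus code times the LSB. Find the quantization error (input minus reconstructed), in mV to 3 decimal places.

0.233 mV

Step size: 4.7 V ÷ 2^12 = 1.147 mV.
(V_in − V_low)/LSB = (4.4891 − 0)/0.00114746 = 3912.2029 → code 3912 (floor).
Reconstructed: 4.4888672 V.
Difference: 0.000232813 V → 0.233 mV.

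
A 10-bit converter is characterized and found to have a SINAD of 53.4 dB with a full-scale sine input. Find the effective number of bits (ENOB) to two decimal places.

8.58 bits

ENOB = (SINAD − 1.76) / 6.02 = (53.4 − 1.76)/6.02 = 8.578.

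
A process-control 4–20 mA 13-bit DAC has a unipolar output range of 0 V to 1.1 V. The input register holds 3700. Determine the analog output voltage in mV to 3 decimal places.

LSB = 1.1 V / 2^13 = 134.28 µV.
V_out = 0 + 3700 × 0.000134277 V = 0.496826 V.
= 496.826 mV.

496.826 mV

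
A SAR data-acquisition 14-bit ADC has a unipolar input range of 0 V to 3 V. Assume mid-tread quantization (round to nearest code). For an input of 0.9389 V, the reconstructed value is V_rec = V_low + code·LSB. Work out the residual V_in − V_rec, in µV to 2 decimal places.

Step size: 3 V ÷ 2^14 = 183.11 µV.
(0.9389 − 0)/0.000183105 = 5127.6459; round gives code 5128.
Reconstructed: 0.93896484 V.
Difference: -6.48438e-05 V → -64.84 µV.

-64.84 µV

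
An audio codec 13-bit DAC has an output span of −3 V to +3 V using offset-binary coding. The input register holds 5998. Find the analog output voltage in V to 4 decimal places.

1.3931 V

LSB = 6 V / 2^13 = 0.732 mV.
V_out = (−3) + 5998 × 0.000732422 V = 1.39307 V.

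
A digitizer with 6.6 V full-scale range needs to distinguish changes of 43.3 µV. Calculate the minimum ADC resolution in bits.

Number of steps required ≥ 6.6 V / 43.3 µV = 152424.94.
Need 2^N ≥ 152424.94; 2^17 = 131072, 2^18 = 262144.
Minimum N = 18.

18 bits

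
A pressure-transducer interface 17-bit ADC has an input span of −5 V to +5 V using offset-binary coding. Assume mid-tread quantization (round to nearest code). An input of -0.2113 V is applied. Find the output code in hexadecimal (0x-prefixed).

code 0xF52E (decimal 62766)

LSB = 10 V / 131072 = 76.29 µV.
(-0.2113 − (−5)) / 7.62939e-05 = 62766.449 LSBs.
So the output code is 62766.
In hexadecimal (0x-prefixed): 0xF52E.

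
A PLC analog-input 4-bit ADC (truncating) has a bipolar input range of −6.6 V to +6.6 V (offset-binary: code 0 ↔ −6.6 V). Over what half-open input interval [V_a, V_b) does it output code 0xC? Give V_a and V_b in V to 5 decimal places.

[3.30000 V, 4.12500 V)

LSB = 13.2/2^4 = 0.8250 V.
Code 0xC = 12 decimal.
V_a = V_low + 12·LSB = 3.3 V; V_b = V_low + 13·LSB = 4.125 V.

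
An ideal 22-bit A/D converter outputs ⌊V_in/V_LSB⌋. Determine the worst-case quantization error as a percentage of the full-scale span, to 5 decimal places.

0.00002 %

Truncating → worst-case error = 1 LSB = V_FS/2^22, so 100/4194304 = 2.38419e-05 % of full scale.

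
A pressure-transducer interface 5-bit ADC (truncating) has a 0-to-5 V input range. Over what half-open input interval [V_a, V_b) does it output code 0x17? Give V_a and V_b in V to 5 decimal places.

[3.59375 V, 3.75000 V)

LSB = 5/2^5 = 156.250 mV.
Code 0x17 = 23 decimal.
V_a = V_low + 23·LSB = 3.59375 V; V_b = V_low + 24·LSB = 3.75 V.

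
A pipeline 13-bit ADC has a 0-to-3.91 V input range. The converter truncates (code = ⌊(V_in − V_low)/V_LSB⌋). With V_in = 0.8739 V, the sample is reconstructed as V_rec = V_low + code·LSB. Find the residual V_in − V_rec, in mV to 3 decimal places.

0.450 mV

LSB = 3.91/2^13 = 477.29 µV.
Scaled input = 1830.9434 LSBs, so code = 1830.
Reconstructed: 0.87344971 V.
Error = 0.8739 − 0.87344971 = 0.000450293 V = 0.450 mV.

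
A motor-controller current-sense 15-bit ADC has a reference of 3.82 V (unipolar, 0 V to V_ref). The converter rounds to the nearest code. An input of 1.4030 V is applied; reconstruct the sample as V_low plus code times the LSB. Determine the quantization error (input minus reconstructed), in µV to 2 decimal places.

-5.98 µV

LSB = 3.82/2^15 = 116.58 µV.
Scaled input = 12034.9487 LSBs, so code = 12035.
Reconstructed: 1.403006 V.
Difference: -5.98145e-06 V → -5.98 µV.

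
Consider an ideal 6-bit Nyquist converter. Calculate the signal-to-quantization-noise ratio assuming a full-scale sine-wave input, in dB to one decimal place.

SNR ≈ 6.02·N + 1.76 dB = 6.02·6 + 1.76 = 37.88 dB.

37.9 dB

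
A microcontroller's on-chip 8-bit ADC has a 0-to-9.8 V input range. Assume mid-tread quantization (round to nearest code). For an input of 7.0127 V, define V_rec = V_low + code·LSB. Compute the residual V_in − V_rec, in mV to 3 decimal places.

One LSB is 9.8 V / 256 = 38.281 mV.
Scaled input = 183.1889 LSBs, so code = 183.
Code 183 maps back to 0 + 183×0.0382813 V = 7.0054688 V.
Difference: 0.00723125 V → 7.231 mV.

7.231 mV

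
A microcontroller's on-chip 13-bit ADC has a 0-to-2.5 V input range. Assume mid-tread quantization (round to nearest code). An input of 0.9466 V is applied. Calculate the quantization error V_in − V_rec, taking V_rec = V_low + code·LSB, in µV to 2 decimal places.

LSB = 2.5/2^13 = 305.18 µV.
(V_in − V_low)/LSB = (0.9466 − 0)/0.000305176 = 3101.8189 → code 3102 (round).
V_rec = 0 + 3102·0.000305176 = 0.94665527 V.
Difference: -5.52734e-05 V → -55.27 µV.

-55.27 µV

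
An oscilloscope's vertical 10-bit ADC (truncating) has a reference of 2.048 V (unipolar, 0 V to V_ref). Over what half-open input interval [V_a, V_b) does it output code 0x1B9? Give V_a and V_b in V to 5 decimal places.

[0.88200 V, 0.88400 V)

LSB = 2.048/2^10 = 2.000 mV.
Code 0x1B9 = 441 decimal.
V_a = V_low + 441·LSB = 0.882 V; V_b = V_low + 442·LSB = 0.884 V.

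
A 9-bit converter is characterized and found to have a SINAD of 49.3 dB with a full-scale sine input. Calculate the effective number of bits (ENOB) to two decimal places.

ENOB = (SINAD − 1.76) / 6.02 = (49.3 − 1.76)/6.02 = 7.897.

7.90 bits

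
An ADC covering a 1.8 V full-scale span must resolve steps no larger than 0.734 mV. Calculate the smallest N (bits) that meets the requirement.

Number of steps required ≥ 1.8 V / 0.734 mV = 2452.32.
Need 2^N ≥ 2452.32; 2^11 = 2048, 2^12 = 4096.
Minimum N = 12.

12 bits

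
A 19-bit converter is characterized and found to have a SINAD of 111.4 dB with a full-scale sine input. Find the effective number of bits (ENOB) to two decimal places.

ENOB = (SINAD − 1.76) / 6.02 = (111.4 − 1.76)/6.02 = 18.213.

18.21 bits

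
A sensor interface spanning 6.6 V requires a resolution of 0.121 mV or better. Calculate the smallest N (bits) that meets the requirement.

16 bits

Number of steps required ≥ 6.6 V / 0.121 mV = 54545.45.
Need 2^N ≥ 54545.45; 2^15 = 32768, 2^16 = 65536.
Minimum N = 16.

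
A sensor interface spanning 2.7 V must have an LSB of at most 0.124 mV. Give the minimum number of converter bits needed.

15 bits

Number of steps required ≥ 2.7 V / 0.124 mV = 21774.19.
Need 2^N ≥ 21774.19; 2^14 = 16384, 2^15 = 32768.
Minimum N = 15.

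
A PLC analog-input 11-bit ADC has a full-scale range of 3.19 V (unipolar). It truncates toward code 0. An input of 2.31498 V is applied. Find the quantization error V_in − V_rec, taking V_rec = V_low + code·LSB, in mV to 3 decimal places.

One LSB is 3.19 V / 2048 = 1.558 mV.
Scaled input = 1486.2317 LSBs, so code = 1486.
V_rec = 0 + 1486·0.00155762 = 2.3146191 V.
Error = 2.31498 − 2.3146191 = 0.000360859 V = 0.361 mV.

0.361 mV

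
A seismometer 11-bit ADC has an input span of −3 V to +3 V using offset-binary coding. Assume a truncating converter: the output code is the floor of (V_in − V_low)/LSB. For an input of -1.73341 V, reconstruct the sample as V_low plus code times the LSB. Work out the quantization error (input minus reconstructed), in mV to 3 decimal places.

One LSB is 6 V / 2048 = 2.930 mV.
Scaled input = 432.3294 LSBs, so code = 432.
Reconstructed: -1.734375 V.
Difference: 0.000965 V → 0.965 mV.

0.965 mV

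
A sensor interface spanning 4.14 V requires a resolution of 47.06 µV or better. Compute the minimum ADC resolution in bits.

Number of steps required ≥ 4.14 V / 47.06 µV = 87972.80.
Need 2^N ≥ 87972.80; 2^16 = 65536, 2^17 = 131072.
Minimum N = 17.

17 bits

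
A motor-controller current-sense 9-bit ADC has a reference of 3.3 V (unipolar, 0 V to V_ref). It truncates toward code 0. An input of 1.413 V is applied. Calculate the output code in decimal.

Full-scale span = 3.3 V; LSB = 3.3/2^9 = 6.445 mV.
(V_in − V_low)/LSB = (1.413 − 0) / 0.00644531 = 219.229.
Floor → code 219.

code 219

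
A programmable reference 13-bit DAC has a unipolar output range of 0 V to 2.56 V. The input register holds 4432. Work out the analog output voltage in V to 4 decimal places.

LSB = 2.56 V / 2^13 = 312.50 µV.
V_out = 0 + 4432 × 0.0003125 V = 1.385 V.

1.3850 V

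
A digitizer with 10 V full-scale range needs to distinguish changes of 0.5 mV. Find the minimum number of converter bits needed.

15 bits

Number of steps required ≥ 10 V / 0.5 mV = 20000.00.
Need 2^N ≥ 20000.00; 2^14 = 16384, 2^15 = 32768.
Minimum N = 15.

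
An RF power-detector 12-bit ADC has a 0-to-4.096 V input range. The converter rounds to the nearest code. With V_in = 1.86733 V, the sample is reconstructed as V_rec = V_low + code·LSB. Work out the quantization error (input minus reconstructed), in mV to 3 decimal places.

0.330 mV

LSB = 4.096/2^12 = 1.000 mV.
(V_in − V_low)/LSB = (1.86733 − 0)/0.001 = 1867.3300 → code 1867 (round).
V_rec = 0 + 1867·0.001 = 1.867 V.
Difference: 0.00033 V → 0.330 mV.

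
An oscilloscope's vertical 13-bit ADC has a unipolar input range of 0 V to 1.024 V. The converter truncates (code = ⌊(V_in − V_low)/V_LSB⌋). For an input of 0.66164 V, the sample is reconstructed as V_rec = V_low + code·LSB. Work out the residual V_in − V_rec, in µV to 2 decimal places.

15.00 µV

One LSB is 1.024 V / 8192 = 125.00 µV.
Scaled input = 5293.1200 LSBs, so code = 5293.
V_rec = 0 + 5293·0.000125 = 0.661625 V.
Difference: 1.5e-05 V → 15.00 µV.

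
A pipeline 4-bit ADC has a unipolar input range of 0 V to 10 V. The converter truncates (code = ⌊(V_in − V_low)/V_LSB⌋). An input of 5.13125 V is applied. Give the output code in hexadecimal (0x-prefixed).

code 0x8 (decimal 8)

With 16 levels over 10 V, one step is 0.6250 V.
(5.13125 − 0) / 0.625 = 8.210 LSBs.
⌊·⌋(8.210) = 8.
In hexadecimal (0x-prefixed): 0x8.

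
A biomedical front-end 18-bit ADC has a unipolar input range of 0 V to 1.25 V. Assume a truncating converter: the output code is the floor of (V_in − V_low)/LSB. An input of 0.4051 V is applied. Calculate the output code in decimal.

With 262144 levels over 1.25 V, one step is 4.77 µV.
Input sits at 84955.628 steps above V_low.
Floor → code 84955.

code 84955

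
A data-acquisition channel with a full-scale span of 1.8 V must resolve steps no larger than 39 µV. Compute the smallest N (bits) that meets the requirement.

16 bits

Number of steps required ≥ 1.8 V / 39 µV = 46153.85.
Need 2^N ≥ 46153.85; 2^15 = 32768, 2^16 = 65536.
Minimum N = 16.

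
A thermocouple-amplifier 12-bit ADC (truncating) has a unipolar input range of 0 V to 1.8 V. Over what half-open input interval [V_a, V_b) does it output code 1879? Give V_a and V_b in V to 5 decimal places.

LSB = 1.8/2^12 = 439.45 µV.
V_a = V_low + 1879·LSB = 0.825732 V; V_b = V_low + 1880·LSB = 0.826172 V.

[0.82573 V, 0.82617 V)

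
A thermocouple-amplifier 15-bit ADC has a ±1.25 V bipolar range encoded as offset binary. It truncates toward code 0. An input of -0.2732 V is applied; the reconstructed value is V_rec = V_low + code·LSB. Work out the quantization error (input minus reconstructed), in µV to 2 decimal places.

8.62 µV

LSB = 2.5/2^15 = 76.29 µV.
(-0.2732 − (−1.25))/7.62939e-05 = 12803.1130; ⌊·⌋ gives code 12803.
Reconstructed: -0.27320862 V.
Difference: 8.61816e-06 V → 8.62 µV.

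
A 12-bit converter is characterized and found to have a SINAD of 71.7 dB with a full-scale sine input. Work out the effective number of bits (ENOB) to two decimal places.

11.62 bits

ENOB = (SINAD − 1.76) / 6.02 = (71.7 − 1.76)/6.02 = 11.618.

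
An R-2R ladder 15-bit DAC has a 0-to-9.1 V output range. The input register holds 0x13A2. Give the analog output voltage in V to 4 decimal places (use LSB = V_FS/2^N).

1.3958 V

LSB = 9.1 V / 2^15 = 277.71 µV.
Code 0x13A2 = 5026 decimal.
V_out = 0 + 5026 × 0.00027771 V = 1.39577 V.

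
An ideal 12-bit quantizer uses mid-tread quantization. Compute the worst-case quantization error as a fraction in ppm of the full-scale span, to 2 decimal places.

122.07 ppm

Rounding → worst-case error = ½ LSB = V_FS/2^13, so 1e+06/8192 = 122.07 ppm of full scale.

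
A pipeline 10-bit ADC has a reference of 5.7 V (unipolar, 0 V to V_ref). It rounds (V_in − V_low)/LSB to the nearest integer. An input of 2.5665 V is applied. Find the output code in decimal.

code 461

With 1024 levels over 5.7 V, one step is 5.566 mV.
(V_in − V_low)/LSB = (2.5665 − 0) / 0.00556641 = 461.069.
So the output code is 461.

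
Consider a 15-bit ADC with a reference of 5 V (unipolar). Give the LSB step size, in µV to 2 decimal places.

152.59 µV

Full-scale span = 5 V.
LSB = 5 / 2^15 = 5 / 32768 = 0.000152588 V = 152.59 µV.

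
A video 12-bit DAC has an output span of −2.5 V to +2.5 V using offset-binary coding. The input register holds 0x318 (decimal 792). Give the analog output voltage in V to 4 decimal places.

LSB = 5 V / 2^12 = 1.221 mV.
Code 0x318 = 792 decimal.
V_out = (−2.5) + 792 × 0.0012207 V = -1.5332 V.

-1.5332 V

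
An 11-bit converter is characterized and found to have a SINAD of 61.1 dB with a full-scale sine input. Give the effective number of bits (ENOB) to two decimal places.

ENOB = (SINAD − 1.76) / 6.02 = (61.1 − 1.76)/6.02 = 9.857.

9.86 bits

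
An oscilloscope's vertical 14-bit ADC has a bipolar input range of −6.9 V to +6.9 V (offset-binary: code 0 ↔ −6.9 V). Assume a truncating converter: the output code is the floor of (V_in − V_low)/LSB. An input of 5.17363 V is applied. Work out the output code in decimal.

code 14334

With 16384 levels over 13.8 V, one step is 0.842 mV.
(V_in − V_low)/LSB = (5.17363 − (−6.9)) / 0.000842285 = 14334.373.
Floor → code 14334.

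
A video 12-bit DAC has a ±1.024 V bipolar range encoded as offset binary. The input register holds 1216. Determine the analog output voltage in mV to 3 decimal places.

LSB = 2.048 V / 2^12 = 0.500 mV.
V_out = (−1.024) + 1216 × 0.0005 V = -0.416 V.
= -416.000 mV.

-416.000 mV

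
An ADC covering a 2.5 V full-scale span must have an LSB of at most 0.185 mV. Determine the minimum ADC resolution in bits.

14 bits

Number of steps required ≥ 2.5 V / 0.185 mV = 13513.51.
Need 2^N ≥ 13513.51; 2^13 = 8192, 2^14 = 16384.
Minimum N = 14.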